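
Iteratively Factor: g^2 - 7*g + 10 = (g - 2)*(g - 5)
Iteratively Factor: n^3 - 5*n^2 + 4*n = (n - 1)*(n^2 - 4*n) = (n - 4)*(n - 1)*(n)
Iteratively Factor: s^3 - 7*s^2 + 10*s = (s - 2)*(s^2 - 5*s) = s*(s - 2)*(s - 5)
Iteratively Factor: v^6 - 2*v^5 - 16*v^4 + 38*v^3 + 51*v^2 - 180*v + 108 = (v - 2)*(v^5 - 16*v^3 + 6*v^2 + 63*v - 54) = (v - 2)^2*(v^4 + 2*v^3 - 12*v^2 - 18*v + 27) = (v - 2)^2*(v - 1)*(v^3 + 3*v^2 - 9*v - 27) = (v - 2)^2*(v - 1)*(v + 3)*(v^2 - 9) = (v - 2)^2*(v - 1)*(v + 3)^2*(v - 3)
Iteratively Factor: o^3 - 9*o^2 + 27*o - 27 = (o - 3)*(o^2 - 6*o + 9) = (o - 3)^2*(o - 3)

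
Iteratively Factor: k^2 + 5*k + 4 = (k + 1)*(k + 4)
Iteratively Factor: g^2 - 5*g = (g)*(g - 5)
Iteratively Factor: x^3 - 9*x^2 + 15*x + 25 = (x - 5)*(x^2 - 4*x - 5) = (x - 5)*(x + 1)*(x - 5)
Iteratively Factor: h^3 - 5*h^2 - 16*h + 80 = (h + 4)*(h^2 - 9*h + 20) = (h - 5)*(h + 4)*(h - 4)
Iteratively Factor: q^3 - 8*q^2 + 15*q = (q - 5)*(q^2 - 3*q) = q*(q - 5)*(q - 3)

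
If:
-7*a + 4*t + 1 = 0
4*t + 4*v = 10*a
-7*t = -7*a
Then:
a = 1/3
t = 1/3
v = 1/2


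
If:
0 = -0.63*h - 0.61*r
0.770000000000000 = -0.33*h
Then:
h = -2.33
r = 2.41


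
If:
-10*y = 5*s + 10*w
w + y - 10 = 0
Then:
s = -20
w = 10 - y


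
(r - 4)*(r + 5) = r^2 + r - 20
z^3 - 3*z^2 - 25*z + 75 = (z - 5)*(z - 3)*(z + 5)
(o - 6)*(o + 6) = o^2 - 36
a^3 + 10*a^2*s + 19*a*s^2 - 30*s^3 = (a - s)*(a + 5*s)*(a + 6*s)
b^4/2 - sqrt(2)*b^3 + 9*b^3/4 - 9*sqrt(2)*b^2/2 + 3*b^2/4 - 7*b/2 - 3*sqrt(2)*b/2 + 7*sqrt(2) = (b/2 + 1)*(b - 1)*(b + 7/2)*(b - 2*sqrt(2))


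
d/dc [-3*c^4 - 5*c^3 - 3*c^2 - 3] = 3*c*(-4*c^2 - 5*c - 2)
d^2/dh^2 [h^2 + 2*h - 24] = 2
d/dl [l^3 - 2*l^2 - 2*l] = 3*l^2 - 4*l - 2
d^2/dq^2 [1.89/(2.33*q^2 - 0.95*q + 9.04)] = (-20.521242*q^2 + 8.36703*q + 1.89*(4.66*q - 0.95)*(9.32*q - 1.9) - 79.618896)/(2.33*q^2 - 0.95*q + 9.04)^3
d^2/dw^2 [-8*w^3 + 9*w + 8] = -48*w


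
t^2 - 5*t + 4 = (t - 4)*(t - 1)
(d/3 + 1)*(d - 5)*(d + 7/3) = d^3/3 + d^2/9 - 59*d/9 - 35/3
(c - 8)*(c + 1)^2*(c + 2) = c^4 - 4*c^3 - 27*c^2 - 38*c - 16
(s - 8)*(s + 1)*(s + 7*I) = s^3 - 7*s^2 + 7*I*s^2 - 8*s - 49*I*s - 56*I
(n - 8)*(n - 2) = n^2 - 10*n + 16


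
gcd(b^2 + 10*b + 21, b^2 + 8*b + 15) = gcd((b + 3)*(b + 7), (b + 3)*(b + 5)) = b + 3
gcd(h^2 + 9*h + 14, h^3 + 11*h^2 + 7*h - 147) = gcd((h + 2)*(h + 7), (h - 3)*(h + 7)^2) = h + 7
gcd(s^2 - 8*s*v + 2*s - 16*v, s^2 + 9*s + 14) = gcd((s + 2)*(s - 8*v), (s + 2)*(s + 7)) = s + 2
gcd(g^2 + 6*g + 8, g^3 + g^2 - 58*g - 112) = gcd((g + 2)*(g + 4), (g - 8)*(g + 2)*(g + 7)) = g + 2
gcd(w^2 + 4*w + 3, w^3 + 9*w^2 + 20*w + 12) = w + 1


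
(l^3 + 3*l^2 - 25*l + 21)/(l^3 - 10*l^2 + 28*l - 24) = (l^3 + 3*l^2 - 25*l + 21)/(l^3 - 10*l^2 + 28*l - 24)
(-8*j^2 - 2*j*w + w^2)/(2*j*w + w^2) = (-4*j + w)/w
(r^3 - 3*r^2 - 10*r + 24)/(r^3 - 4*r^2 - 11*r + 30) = (r - 4)/(r - 5)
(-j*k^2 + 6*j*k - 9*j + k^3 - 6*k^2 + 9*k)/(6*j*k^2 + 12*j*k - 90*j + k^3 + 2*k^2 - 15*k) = (-j*k + 3*j + k^2 - 3*k)/(6*j*k + 30*j + k^2 + 5*k)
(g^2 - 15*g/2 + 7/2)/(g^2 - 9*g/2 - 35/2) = (2*g - 1)/(2*g + 5)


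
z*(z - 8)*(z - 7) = z^3 - 15*z^2 + 56*z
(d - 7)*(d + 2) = d^2 - 5*d - 14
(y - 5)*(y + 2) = y^2 - 3*y - 10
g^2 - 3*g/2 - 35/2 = (g - 5)*(g + 7/2)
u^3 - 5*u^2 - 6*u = u*(u - 6)*(u + 1)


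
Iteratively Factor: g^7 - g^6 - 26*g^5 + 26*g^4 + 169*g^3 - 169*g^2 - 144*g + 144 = (g - 4)*(g^6 + 3*g^5 - 14*g^4 - 30*g^3 + 49*g^2 + 27*g - 36) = (g - 4)*(g - 1)*(g^5 + 4*g^4 - 10*g^3 - 40*g^2 + 9*g + 36) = (g - 4)*(g - 1)*(g + 3)*(g^4 + g^3 - 13*g^2 - g + 12) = (g - 4)*(g - 1)*(g + 1)*(g + 3)*(g^3 - 13*g + 12) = (g - 4)*(g - 3)*(g - 1)*(g + 1)*(g + 3)*(g^2 + 3*g - 4) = (g - 4)*(g - 3)*(g - 1)*(g + 1)*(g + 3)*(g + 4)*(g - 1)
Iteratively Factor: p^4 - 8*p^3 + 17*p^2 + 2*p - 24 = (p - 3)*(p^3 - 5*p^2 + 2*p + 8) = (p - 4)*(p - 3)*(p^2 - p - 2) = (p - 4)*(p - 3)*(p + 1)*(p - 2)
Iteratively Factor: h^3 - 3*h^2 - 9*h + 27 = (h - 3)*(h^2 - 9) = (h - 3)^2*(h + 3)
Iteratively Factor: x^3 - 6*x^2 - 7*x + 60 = (x + 3)*(x^2 - 9*x + 20) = (x - 4)*(x + 3)*(x - 5)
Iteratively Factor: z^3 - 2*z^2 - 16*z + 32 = (z - 4)*(z^2 + 2*z - 8) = (z - 4)*(z + 4)*(z - 2)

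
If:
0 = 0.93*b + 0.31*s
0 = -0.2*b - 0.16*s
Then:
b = 0.00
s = 0.00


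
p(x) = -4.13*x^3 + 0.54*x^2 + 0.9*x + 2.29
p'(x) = -12.39*x^2 + 1.08*x + 0.9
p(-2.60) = 76.19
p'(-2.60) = -85.66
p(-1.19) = 8.94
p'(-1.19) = -17.93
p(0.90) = 0.53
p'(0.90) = -8.16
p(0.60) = 2.13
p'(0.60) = -2.91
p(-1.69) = 22.25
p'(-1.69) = -36.31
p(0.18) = 2.45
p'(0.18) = 0.69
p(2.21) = -37.66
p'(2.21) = -57.23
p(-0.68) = 3.23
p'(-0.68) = -5.56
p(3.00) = -101.66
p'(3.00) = -107.37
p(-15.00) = 14049.04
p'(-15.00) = -2803.05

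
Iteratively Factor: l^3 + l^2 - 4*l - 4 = (l + 1)*(l^2 - 4) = (l - 2)*(l + 1)*(l + 2)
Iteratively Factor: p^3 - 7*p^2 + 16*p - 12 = (p - 2)*(p^2 - 5*p + 6) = (p - 3)*(p - 2)*(p - 2)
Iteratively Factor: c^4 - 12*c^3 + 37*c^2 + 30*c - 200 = (c - 4)*(c^3 - 8*c^2 + 5*c + 50) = (c - 4)*(c + 2)*(c^2 - 10*c + 25) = (c - 5)*(c - 4)*(c + 2)*(c - 5)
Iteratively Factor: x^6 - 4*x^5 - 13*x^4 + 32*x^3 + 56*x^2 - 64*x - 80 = (x - 5)*(x^5 + x^4 - 8*x^3 - 8*x^2 + 16*x + 16) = (x - 5)*(x - 2)*(x^4 + 3*x^3 - 2*x^2 - 12*x - 8) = (x - 5)*(x - 2)*(x + 2)*(x^3 + x^2 - 4*x - 4) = (x - 5)*(x - 2)*(x + 2)^2*(x^2 - x - 2) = (x - 5)*(x - 2)*(x + 1)*(x + 2)^2*(x - 2)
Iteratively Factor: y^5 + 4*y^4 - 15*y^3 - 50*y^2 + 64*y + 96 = (y - 3)*(y^4 + 7*y^3 + 6*y^2 - 32*y - 32) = (y - 3)*(y + 4)*(y^3 + 3*y^2 - 6*y - 8) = (y - 3)*(y - 2)*(y + 4)*(y^2 + 5*y + 4) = (y - 3)*(y - 2)*(y + 4)^2*(y + 1)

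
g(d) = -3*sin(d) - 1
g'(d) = -3*cos(d)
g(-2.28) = 1.28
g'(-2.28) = 1.95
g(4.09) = 1.44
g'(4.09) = 1.75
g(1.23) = -3.83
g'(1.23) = -1.00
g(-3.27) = -1.38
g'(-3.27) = 2.98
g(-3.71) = -2.61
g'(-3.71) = 2.53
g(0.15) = -1.45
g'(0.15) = -2.97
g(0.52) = -2.49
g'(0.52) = -2.60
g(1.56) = -4.00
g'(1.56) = -0.03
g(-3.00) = -0.58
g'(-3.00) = 2.97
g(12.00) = 0.61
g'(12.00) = -2.53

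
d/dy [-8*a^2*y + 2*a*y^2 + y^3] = -8*a^2 + 4*a*y + 3*y^2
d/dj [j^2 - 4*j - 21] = 2*j - 4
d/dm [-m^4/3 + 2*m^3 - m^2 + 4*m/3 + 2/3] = -4*m^3/3 + 6*m^2 - 2*m + 4/3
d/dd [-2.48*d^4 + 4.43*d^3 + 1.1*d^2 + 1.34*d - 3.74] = -9.92*d^3 + 13.29*d^2 + 2.2*d + 1.34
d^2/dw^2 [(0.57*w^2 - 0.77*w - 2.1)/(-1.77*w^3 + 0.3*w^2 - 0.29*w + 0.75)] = (-3.571506*w^6 + 14.473998*w^5 + 78.251346*w^4 - 29.186112*w^3 + 20.63718*w^2 + 14.5908*w - 0.89808)/(5.545233*w^9 - 2.81961*w^8 + 3.203523*w^7 - 7.999965*w^6 + 2.914371*w^5 - 2.58804*w^4 + 3.402764*w^3 - 0.695475*w^2 + 0.489375*w - 0.421875)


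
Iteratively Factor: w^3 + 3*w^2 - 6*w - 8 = (w - 2)*(w^2 + 5*w + 4) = (w - 2)*(w + 4)*(w + 1)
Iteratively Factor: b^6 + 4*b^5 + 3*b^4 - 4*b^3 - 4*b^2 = (b + 1)*(b^5 + 3*b^4 - 4*b^2) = b*(b + 1)*(b^4 + 3*b^3 - 4*b) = b*(b + 1)*(b + 2)*(b^3 + b^2 - 2*b) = b*(b - 1)*(b + 1)*(b + 2)*(b^2 + 2*b) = b*(b - 1)*(b + 1)*(b + 2)^2*(b)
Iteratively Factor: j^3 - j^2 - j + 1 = (j + 1)*(j^2 - 2*j + 1) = (j - 1)*(j + 1)*(j - 1)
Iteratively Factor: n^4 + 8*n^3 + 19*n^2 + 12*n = (n + 3)*(n^3 + 5*n^2 + 4*n) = n*(n + 3)*(n^2 + 5*n + 4) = n*(n + 1)*(n + 3)*(n + 4)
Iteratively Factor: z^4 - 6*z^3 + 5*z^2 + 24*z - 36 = (z - 2)*(z^3 - 4*z^2 - 3*z + 18) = (z - 2)*(z + 2)*(z^2 - 6*z + 9) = (z - 3)*(z - 2)*(z + 2)*(z - 3)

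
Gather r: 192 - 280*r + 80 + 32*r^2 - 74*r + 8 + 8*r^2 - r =40*r^2 - 355*r + 280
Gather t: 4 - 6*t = 4 - 6*t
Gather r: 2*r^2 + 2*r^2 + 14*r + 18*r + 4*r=4*r^2 + 36*r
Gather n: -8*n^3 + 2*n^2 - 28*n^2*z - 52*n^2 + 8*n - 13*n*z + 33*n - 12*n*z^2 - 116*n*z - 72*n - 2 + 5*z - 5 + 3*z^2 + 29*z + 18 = -8*n^3 + n^2*(-28*z - 50) + n*(-12*z^2 - 129*z - 31) + 3*z^2 + 34*z + 11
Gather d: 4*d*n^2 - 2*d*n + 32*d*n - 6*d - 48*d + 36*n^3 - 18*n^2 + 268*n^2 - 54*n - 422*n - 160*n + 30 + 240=d*(4*n^2 + 30*n - 54) + 36*n^3 + 250*n^2 - 636*n + 270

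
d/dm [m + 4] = 1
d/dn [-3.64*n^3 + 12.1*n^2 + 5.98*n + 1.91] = -10.92*n^2 + 24.2*n + 5.98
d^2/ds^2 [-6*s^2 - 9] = -12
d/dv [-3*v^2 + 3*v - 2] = 3 - 6*v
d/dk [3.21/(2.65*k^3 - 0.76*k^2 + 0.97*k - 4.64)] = (-25.5195*k^2 + 4.8792*k - 3.1137)/(2.65*k^3 - 0.76*k^2 + 0.97*k - 4.64)^2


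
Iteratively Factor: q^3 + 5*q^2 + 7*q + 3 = (q + 1)*(q^2 + 4*q + 3) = (q + 1)^2*(q + 3)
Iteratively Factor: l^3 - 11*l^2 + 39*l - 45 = (l - 3)*(l^2 - 8*l + 15) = (l - 3)^2*(l - 5)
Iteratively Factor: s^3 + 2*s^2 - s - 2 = (s + 2)*(s^2 - 1) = (s + 1)*(s + 2)*(s - 1)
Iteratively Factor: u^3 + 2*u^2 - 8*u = (u + 4)*(u^2 - 2*u) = u*(u + 4)*(u - 2)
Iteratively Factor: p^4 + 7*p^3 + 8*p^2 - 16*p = (p + 4)*(p^3 + 3*p^2 - 4*p) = (p - 1)*(p + 4)*(p^2 + 4*p) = (p - 1)*(p + 4)^2*(p)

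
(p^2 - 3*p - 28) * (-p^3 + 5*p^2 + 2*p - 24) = -p^5 + 8*p^4 + 15*p^3 - 170*p^2 + 16*p + 672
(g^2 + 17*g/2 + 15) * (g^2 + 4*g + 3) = g^4 + 25*g^3/2 + 52*g^2 + 171*g/2 + 45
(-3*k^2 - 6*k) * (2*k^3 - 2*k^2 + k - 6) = -6*k^5 - 6*k^4 + 9*k^3 + 12*k^2 + 36*k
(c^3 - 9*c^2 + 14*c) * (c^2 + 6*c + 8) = c^5 - 3*c^4 - 32*c^3 + 12*c^2 + 112*c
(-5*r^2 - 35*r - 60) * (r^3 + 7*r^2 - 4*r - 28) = -5*r^5 - 70*r^4 - 285*r^3 - 140*r^2 + 1220*r + 1680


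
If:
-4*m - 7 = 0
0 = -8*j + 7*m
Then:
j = -49/32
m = -7/4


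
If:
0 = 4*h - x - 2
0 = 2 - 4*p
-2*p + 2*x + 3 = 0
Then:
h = 1/4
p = 1/2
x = -1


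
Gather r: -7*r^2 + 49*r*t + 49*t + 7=-7*r^2 + 49*r*t + 49*t + 7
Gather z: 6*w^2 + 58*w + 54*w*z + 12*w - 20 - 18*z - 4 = 6*w^2 + 70*w + z*(54*w - 18) - 24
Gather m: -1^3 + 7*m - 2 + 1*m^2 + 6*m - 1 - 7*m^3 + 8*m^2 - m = -7*m^3 + 9*m^2 + 12*m - 4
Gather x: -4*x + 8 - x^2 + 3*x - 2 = -x^2 - x + 6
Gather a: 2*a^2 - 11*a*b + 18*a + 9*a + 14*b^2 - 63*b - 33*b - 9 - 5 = 2*a^2 + a*(27 - 11*b) + 14*b^2 - 96*b - 14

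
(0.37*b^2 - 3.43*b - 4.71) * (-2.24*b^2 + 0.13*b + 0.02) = -0.8288*b^4 + 7.7313*b^3 + 10.1119*b^2 - 0.6809*b - 0.0942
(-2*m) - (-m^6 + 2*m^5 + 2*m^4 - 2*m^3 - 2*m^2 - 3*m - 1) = m^6 - 2*m^5 - 2*m^4 + 2*m^3 + 2*m^2 + m + 1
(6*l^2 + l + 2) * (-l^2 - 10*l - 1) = -6*l^4 - 61*l^3 - 18*l^2 - 21*l - 2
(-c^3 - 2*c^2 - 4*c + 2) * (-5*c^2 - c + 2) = 5*c^5 + 11*c^4 + 20*c^3 - 10*c^2 - 10*c + 4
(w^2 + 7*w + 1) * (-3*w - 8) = -3*w^3 - 29*w^2 - 59*w - 8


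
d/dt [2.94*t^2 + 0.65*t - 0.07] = 5.88*t + 0.65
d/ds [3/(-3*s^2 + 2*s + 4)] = 6*(3*s - 1)/(-3*s^2 + 2*s + 4)^2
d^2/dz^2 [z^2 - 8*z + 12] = 2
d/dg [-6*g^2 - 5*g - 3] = -12*g - 5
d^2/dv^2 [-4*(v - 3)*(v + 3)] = -8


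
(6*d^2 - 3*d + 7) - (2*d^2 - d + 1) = 4*d^2 - 2*d + 6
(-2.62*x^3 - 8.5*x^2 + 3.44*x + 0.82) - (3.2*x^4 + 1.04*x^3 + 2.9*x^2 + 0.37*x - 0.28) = -3.2*x^4 - 3.66*x^3 - 11.4*x^2 + 3.07*x + 1.1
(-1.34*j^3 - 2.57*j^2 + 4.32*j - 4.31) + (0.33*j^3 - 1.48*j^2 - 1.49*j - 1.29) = -1.01*j^3 - 4.05*j^2 + 2.83*j - 5.6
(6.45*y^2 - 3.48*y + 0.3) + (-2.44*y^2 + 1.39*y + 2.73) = 4.01*y^2 - 2.09*y + 3.03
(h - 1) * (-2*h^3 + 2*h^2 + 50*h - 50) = -2*h^4 + 4*h^3 + 48*h^2 - 100*h + 50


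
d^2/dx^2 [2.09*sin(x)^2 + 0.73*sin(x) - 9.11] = -0.73*sin(x) + 4.18*cos(2*x)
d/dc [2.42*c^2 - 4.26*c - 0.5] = 4.84*c - 4.26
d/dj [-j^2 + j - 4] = 1 - 2*j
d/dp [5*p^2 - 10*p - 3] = 10*p - 10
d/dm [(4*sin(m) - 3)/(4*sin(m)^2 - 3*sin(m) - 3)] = (-16*sin(m)^2 + 24*sin(m) - 21)*cos(m)/(4*sin(m)^2 - 3*sin(m) - 3)^2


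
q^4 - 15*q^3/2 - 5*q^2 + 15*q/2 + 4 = (q - 8)*(q - 1)*(q + 1/2)*(q + 1)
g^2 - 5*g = g*(g - 5)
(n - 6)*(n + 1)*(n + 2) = n^3 - 3*n^2 - 16*n - 12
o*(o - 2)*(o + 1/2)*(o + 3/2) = o^4 - 13*o^2/4 - 3*o/2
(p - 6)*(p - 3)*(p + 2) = p^3 - 7*p^2 + 36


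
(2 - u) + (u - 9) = -7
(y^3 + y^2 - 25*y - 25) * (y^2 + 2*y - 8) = y^5 + 3*y^4 - 31*y^3 - 83*y^2 + 150*y + 200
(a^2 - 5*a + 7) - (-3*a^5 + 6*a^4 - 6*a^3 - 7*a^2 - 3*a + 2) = 3*a^5 - 6*a^4 + 6*a^3 + 8*a^2 - 2*a + 5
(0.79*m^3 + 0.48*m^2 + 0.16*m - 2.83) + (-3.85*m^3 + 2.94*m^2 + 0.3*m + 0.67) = -3.06*m^3 + 3.42*m^2 + 0.46*m - 2.16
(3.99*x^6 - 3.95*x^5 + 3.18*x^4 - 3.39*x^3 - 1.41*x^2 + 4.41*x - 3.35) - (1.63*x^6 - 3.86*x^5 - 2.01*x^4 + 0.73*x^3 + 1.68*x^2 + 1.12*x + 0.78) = 2.36*x^6 - 0.0900000000000003*x^5 + 5.19*x^4 - 4.12*x^3 - 3.09*x^2 + 3.29*x - 4.13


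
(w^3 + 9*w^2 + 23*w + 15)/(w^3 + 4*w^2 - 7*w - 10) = (w + 3)/(w - 2)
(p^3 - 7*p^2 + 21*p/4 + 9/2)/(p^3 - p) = (4*p^3 - 28*p^2 + 21*p + 18)/(4*p*(p^2 - 1))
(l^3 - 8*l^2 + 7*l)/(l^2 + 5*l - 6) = l*(l - 7)/(l + 6)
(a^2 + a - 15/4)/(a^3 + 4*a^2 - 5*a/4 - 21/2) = (2*a + 5)/(2*a^2 + 11*a + 14)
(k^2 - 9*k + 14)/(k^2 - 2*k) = (k - 7)/k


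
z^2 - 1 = (z - 1)*(z + 1)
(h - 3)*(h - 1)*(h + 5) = h^3 + h^2 - 17*h + 15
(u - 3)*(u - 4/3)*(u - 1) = u^3 - 16*u^2/3 + 25*u/3 - 4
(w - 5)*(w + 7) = w^2 + 2*w - 35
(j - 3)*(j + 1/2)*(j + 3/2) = j^3 - j^2 - 21*j/4 - 9/4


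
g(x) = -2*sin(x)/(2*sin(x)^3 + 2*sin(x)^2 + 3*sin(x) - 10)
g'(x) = -2*(-6*sin(x)^2*cos(x) - 4*sin(x)*cos(x) - 3*cos(x))*sin(x)/(2*sin(x)^3 + 2*sin(x)^2 + 3*sin(x) - 10)^2 - 2*cos(x)/(2*sin(x)^3 + 2*sin(x)^2 + 3*sin(x) - 10) = 4*(2*sin(x)^3 + sin(x)^2 + 5)*cos(x)/(2*sin(x)^3 + 2*sin(x)^2 + 3*sin(x) - 10)^2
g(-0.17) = -0.03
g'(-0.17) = 0.18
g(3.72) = -0.10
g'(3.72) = -0.13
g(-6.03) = 0.06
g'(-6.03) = 0.24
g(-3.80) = 0.18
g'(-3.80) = -0.38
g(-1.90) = -0.15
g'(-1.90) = -0.03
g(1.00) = 0.35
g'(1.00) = 0.63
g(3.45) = -0.06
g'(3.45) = -0.17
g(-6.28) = 0.00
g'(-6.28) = 0.20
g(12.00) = -0.09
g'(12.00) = 0.13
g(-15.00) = -0.11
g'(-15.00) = -0.11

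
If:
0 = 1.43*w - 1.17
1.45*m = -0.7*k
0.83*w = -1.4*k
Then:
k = -0.49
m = 0.23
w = 0.82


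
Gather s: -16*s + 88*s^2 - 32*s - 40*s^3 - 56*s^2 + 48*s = -40*s^3 + 32*s^2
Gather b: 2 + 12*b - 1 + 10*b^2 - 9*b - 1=10*b^2 + 3*b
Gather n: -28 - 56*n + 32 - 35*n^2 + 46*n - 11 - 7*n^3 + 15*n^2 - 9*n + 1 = -7*n^3 - 20*n^2 - 19*n - 6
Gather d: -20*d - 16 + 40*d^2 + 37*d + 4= 40*d^2 + 17*d - 12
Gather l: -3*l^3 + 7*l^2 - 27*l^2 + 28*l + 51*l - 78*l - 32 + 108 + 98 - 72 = -3*l^3 - 20*l^2 + l + 102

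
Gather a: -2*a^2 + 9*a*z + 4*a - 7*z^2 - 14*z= -2*a^2 + a*(9*z + 4) - 7*z^2 - 14*z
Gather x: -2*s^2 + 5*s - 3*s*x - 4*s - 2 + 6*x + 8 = -2*s^2 + s + x*(6 - 3*s) + 6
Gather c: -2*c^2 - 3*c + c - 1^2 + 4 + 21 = -2*c^2 - 2*c + 24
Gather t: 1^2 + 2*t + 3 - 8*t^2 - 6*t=-8*t^2 - 4*t + 4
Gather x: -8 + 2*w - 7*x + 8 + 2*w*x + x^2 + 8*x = 2*w + x^2 + x*(2*w + 1)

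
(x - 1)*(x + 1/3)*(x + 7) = x^3 + 19*x^2/3 - 5*x - 7/3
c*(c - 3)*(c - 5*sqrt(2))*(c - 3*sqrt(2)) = c^4 - 8*sqrt(2)*c^3 - 3*c^3 + 30*c^2 + 24*sqrt(2)*c^2 - 90*c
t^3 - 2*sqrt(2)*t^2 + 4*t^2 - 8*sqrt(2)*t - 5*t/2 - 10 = (t + 4)*(t - 5*sqrt(2)/2)*(t + sqrt(2)/2)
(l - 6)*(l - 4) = l^2 - 10*l + 24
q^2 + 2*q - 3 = (q - 1)*(q + 3)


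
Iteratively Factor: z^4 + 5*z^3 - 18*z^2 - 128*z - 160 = (z + 4)*(z^3 + z^2 - 22*z - 40) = (z - 5)*(z + 4)*(z^2 + 6*z + 8) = (z - 5)*(z + 4)^2*(z + 2)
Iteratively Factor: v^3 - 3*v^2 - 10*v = (v + 2)*(v^2 - 5*v) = v*(v + 2)*(v - 5)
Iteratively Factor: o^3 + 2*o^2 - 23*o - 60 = (o + 4)*(o^2 - 2*o - 15) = (o - 5)*(o + 4)*(o + 3)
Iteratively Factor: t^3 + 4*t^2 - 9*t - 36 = (t + 3)*(t^2 + t - 12) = (t - 3)*(t + 3)*(t + 4)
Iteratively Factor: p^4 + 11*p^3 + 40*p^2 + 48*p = (p + 4)*(p^3 + 7*p^2 + 12*p) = p*(p + 4)*(p^2 + 7*p + 12) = p*(p + 3)*(p + 4)*(p + 4)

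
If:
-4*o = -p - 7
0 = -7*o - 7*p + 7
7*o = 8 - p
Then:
No Solution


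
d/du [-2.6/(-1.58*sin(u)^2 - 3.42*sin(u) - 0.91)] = -(8.216*sin(u) + 8.892)*cos(u)/(1.58*sin(u)^2 + 3.42*sin(u) + 0.91)^2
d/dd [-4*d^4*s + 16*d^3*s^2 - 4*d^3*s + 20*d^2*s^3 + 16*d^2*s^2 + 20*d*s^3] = 4*s*(-4*d^3 + 12*d^2*s - 3*d^2 + 10*d*s^2 + 8*d*s + 5*s^2)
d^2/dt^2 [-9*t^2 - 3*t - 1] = -18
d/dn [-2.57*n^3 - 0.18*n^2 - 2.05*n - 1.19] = -7.71*n^2 - 0.36*n - 2.05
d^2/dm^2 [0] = 0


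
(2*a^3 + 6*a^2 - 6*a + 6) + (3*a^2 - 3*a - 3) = 2*a^3 + 9*a^2 - 9*a + 3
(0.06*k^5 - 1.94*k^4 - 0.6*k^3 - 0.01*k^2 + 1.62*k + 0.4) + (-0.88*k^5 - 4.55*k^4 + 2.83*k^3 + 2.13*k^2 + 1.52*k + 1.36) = -0.82*k^5 - 6.49*k^4 + 2.23*k^3 + 2.12*k^2 + 3.14*k + 1.76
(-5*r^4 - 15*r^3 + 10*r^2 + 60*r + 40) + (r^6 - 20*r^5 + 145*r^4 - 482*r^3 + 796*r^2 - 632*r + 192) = r^6 - 20*r^5 + 140*r^4 - 497*r^3 + 806*r^2 - 572*r + 232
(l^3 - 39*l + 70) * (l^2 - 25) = l^5 - 64*l^3 + 70*l^2 + 975*l - 1750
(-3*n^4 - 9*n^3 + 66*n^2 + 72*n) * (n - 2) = -3*n^5 - 3*n^4 + 84*n^3 - 60*n^2 - 144*n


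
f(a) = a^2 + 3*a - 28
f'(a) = 2*a + 3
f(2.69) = -12.69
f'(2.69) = 8.38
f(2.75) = -12.19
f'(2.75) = 8.50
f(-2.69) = -28.83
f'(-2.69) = -2.38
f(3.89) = -1.20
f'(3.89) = 10.78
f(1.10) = -23.49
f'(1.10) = 5.20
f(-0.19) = -28.53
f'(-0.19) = 2.62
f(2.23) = -16.34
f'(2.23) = 7.46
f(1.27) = -22.58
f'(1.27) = 5.54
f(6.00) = 26.00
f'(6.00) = 15.00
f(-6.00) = -10.00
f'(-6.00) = -9.00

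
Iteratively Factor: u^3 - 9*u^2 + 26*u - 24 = (u - 3)*(u^2 - 6*u + 8) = (u - 4)*(u - 3)*(u - 2)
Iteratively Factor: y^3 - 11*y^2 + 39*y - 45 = (y - 5)*(y^2 - 6*y + 9) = (y - 5)*(y - 3)*(y - 3)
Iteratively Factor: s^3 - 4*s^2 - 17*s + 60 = (s - 3)*(s^2 - s - 20) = (s - 5)*(s - 3)*(s + 4)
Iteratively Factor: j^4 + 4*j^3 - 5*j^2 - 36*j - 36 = (j + 2)*(j^3 + 2*j^2 - 9*j - 18) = (j + 2)*(j + 3)*(j^2 - j - 6) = (j + 2)^2*(j + 3)*(j - 3)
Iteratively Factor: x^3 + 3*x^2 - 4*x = (x - 1)*(x^2 + 4*x) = x*(x - 1)*(x + 4)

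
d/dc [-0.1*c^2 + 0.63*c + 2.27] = 0.63 - 0.2*c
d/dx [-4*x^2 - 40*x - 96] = -8*x - 40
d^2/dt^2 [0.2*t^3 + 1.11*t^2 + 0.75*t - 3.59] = 1.2*t + 2.22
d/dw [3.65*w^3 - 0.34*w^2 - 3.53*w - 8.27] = 10.95*w^2 - 0.68*w - 3.53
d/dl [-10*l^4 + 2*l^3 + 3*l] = -40*l^3 + 6*l^2 + 3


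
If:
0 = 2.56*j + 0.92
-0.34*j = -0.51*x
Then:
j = -0.36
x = -0.24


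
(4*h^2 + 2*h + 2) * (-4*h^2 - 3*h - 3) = -16*h^4 - 20*h^3 - 26*h^2 - 12*h - 6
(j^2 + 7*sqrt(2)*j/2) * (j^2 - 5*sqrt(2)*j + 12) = j^4 - 3*sqrt(2)*j^3/2 - 23*j^2 + 42*sqrt(2)*j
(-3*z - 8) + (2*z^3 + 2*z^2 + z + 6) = 2*z^3 + 2*z^2 - 2*z - 2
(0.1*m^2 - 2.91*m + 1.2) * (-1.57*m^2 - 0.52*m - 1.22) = -0.157*m^4 + 4.5167*m^3 - 0.4928*m^2 + 2.9262*m - 1.464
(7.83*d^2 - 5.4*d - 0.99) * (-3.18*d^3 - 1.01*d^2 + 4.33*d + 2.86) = -24.8994*d^5 + 9.2637*d^4 + 42.5061*d^3 + 0.0116999999999976*d^2 - 19.7307*d - 2.8314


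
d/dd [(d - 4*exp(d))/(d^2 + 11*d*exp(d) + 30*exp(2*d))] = ((1 - 4*exp(d))*(d^2 + 11*d*exp(d) + 30*exp(2*d)) - (d - 4*exp(d))*(11*d*exp(d) + 2*d + 60*exp(2*d) + 11*exp(d)))/(d^2 + 11*d*exp(d) + 30*exp(2*d))^2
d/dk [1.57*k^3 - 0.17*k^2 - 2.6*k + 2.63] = 4.71*k^2 - 0.34*k - 2.6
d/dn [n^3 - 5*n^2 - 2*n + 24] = 3*n^2 - 10*n - 2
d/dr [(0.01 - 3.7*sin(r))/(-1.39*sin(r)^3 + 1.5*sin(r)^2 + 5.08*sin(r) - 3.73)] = (-10.286*sin(r)^3 + 5.5917*sin(r)^2 - 0.0300000000000011*sin(r) + 13.7502)*cos(r)/(1.9321*sin(r)^6 - 4.17*sin(r)^5 - 11.8724*sin(r)^4 + 25.6094*sin(r)^3 + 14.6164*sin(r)^2 - 37.8968*sin(r) + 13.9129)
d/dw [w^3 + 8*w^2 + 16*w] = 3*w^2 + 16*w + 16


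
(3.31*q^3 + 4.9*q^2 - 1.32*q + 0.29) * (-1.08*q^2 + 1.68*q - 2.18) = -3.5748*q^5 + 0.268799999999999*q^4 + 2.4418*q^3 - 13.2128*q^2 + 3.3648*q - 0.6322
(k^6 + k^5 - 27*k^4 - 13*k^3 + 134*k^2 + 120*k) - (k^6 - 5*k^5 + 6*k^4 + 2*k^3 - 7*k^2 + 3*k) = 6*k^5 - 33*k^4 - 15*k^3 + 141*k^2 + 117*k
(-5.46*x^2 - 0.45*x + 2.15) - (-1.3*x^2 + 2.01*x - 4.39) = -4.16*x^2 - 2.46*x + 6.54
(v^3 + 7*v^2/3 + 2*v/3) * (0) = 0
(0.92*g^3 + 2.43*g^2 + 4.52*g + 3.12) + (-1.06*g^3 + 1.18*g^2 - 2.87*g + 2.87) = -0.14*g^3 + 3.61*g^2 + 1.65*g + 5.99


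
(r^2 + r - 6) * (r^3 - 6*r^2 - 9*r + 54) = r^5 - 5*r^4 - 21*r^3 + 81*r^2 + 108*r - 324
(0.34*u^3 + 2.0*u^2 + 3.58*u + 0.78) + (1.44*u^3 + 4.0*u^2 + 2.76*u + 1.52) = 1.78*u^3 + 6.0*u^2 + 6.34*u + 2.3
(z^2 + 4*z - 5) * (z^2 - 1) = z^4 + 4*z^3 - 6*z^2 - 4*z + 5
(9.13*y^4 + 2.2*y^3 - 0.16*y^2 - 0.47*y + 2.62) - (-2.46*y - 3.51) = 9.13*y^4 + 2.2*y^3 - 0.16*y^2 + 1.99*y + 6.13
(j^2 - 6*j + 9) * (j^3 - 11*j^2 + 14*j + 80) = j^5 - 17*j^4 + 89*j^3 - 103*j^2 - 354*j + 720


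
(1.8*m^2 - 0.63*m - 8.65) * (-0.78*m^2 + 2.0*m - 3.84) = -1.404*m^4 + 4.0914*m^3 - 1.425*m^2 - 14.8808*m + 33.216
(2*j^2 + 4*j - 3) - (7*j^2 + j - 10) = -5*j^2 + 3*j + 7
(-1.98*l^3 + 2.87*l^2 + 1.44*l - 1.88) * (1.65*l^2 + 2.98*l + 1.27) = -3.267*l^5 - 1.1649*l^4 + 8.414*l^3 + 4.8341*l^2 - 3.7736*l - 2.3876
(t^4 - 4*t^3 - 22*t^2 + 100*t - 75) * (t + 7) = t^5 + 3*t^4 - 50*t^3 - 54*t^2 + 625*t - 525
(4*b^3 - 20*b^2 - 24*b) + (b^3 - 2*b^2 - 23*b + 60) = 5*b^3 - 22*b^2 - 47*b + 60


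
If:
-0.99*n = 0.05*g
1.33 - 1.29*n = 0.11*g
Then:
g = 29.66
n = -1.50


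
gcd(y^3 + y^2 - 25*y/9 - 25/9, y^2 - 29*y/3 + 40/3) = y - 5/3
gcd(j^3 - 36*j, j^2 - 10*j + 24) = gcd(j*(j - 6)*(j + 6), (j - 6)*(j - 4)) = j - 6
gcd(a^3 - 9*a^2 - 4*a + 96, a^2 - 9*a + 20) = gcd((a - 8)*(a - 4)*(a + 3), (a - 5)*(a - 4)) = a - 4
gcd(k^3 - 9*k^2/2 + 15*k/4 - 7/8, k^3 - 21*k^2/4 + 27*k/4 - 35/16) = k^2 - 4*k + 7/4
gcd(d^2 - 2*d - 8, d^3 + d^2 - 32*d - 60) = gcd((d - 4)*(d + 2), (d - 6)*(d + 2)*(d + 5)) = d + 2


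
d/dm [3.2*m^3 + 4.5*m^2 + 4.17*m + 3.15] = 9.6*m^2 + 9.0*m + 4.17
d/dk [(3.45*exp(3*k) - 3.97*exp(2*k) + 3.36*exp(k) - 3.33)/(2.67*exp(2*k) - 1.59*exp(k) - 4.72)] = (9.2115*exp(4*k) - 10.971*exp(3*k) - 51.5109*exp(2*k) + 55.259*exp(k) - 21.1539)*exp(k)/(7.1289*exp(4*k) - 8.4906*exp(3*k) - 22.6767*exp(2*k) + 15.0096*exp(k) + 22.2784)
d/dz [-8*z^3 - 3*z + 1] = -24*z^2 - 3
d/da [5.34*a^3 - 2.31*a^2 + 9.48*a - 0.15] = 16.02*a^2 - 4.62*a + 9.48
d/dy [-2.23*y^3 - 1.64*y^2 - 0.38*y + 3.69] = -6.69*y^2 - 3.28*y - 0.38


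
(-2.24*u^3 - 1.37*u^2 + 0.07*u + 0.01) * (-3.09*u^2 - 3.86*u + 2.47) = 6.9216*u^5 + 12.8797*u^4 - 0.460900000000001*u^3 - 3.685*u^2 + 0.1343*u + 0.0247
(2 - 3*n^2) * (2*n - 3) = -6*n^3 + 9*n^2 + 4*n - 6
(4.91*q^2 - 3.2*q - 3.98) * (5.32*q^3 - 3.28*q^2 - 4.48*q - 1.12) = 26.1212*q^5 - 33.1288*q^4 - 32.6744*q^3 + 21.8912*q^2 + 21.4144*q + 4.4576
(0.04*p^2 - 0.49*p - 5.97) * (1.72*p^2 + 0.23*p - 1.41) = 0.0688*p^4 - 0.8336*p^3 - 10.4375*p^2 - 0.6822*p + 8.4177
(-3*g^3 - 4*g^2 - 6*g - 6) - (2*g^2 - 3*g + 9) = -3*g^3 - 6*g^2 - 3*g - 15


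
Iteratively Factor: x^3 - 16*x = (x)*(x^2 - 16) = x*(x + 4)*(x - 4)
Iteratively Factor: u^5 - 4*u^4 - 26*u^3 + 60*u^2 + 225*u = (u + 3)*(u^4 - 7*u^3 - 5*u^2 + 75*u) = (u - 5)*(u + 3)*(u^3 - 2*u^2 - 15*u) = (u - 5)^2*(u + 3)*(u^2 + 3*u) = u*(u - 5)^2*(u + 3)*(u + 3)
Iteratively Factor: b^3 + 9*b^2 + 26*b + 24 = (b + 3)*(b^2 + 6*b + 8) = (b + 3)*(b + 4)*(b + 2)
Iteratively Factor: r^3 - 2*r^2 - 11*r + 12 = (r - 1)*(r^2 - r - 12) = (r - 1)*(r + 3)*(r - 4)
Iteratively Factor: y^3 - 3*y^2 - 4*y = (y + 1)*(y^2 - 4*y) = (y - 4)*(y + 1)*(y)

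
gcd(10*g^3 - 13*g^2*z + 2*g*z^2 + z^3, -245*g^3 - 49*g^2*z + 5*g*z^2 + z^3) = 5*g + z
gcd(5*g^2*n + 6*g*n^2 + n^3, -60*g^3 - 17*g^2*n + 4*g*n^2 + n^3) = 5*g + n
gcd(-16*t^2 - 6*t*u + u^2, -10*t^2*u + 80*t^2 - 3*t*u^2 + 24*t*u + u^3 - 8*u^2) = 2*t + u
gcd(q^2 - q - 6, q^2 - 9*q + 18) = q - 3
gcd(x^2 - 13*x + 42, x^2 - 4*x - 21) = x - 7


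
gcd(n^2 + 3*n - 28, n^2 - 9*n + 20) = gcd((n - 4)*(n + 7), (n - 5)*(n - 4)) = n - 4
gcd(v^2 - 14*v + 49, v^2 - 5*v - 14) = v - 7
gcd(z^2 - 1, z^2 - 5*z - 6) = z + 1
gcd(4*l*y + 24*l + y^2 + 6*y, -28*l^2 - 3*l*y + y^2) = 4*l + y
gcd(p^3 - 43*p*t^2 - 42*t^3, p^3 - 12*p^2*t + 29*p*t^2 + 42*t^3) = p^2 - 6*p*t - 7*t^2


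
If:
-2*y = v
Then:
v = -2*y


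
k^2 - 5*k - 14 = (k - 7)*(k + 2)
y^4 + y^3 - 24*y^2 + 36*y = y*(y - 3)*(y - 2)*(y + 6)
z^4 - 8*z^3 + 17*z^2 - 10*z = z*(z - 5)*(z - 2)*(z - 1)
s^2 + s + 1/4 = (s + 1/2)^2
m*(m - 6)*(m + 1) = m^3 - 5*m^2 - 6*m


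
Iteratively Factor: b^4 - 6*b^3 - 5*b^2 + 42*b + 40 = (b + 1)*(b^3 - 7*b^2 + 2*b + 40) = (b + 1)*(b + 2)*(b^2 - 9*b + 20) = (b - 5)*(b + 1)*(b + 2)*(b - 4)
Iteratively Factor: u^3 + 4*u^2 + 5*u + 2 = (u + 2)*(u^2 + 2*u + 1) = (u + 1)*(u + 2)*(u + 1)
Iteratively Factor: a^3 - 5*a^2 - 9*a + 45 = (a - 5)*(a^2 - 9) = (a - 5)*(a + 3)*(a - 3)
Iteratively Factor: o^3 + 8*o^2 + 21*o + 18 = (o + 2)*(o^2 + 6*o + 9) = (o + 2)*(o + 3)*(o + 3)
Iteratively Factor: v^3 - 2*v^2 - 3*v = (v + 1)*(v^2 - 3*v) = v*(v + 1)*(v - 3)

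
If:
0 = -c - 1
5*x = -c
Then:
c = -1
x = 1/5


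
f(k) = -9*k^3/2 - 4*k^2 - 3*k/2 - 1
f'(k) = -27*k^2/2 - 8*k - 3/2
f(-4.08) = 244.16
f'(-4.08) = -193.59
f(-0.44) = -0.73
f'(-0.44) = -0.59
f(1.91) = -49.81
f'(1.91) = -66.03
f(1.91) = -49.81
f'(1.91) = -66.03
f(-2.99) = 88.01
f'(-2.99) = -98.27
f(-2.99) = 88.01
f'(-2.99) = -98.27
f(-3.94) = 218.05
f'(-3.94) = -179.55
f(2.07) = -61.16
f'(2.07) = -75.91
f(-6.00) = 836.00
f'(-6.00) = -439.50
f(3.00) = -163.00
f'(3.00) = -147.00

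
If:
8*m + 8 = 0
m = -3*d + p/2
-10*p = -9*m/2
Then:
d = 31/120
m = -1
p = -9/20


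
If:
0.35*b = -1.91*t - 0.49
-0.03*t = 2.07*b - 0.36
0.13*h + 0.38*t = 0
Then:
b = 0.18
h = 0.85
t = -0.29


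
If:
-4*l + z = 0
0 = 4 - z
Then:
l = 1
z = 4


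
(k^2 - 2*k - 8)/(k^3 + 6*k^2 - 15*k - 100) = (k + 2)/(k^2 + 10*k + 25)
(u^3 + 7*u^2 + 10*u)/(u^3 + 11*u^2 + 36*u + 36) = u*(u + 5)/(u^2 + 9*u + 18)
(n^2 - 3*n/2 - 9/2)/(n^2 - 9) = (n + 3/2)/(n + 3)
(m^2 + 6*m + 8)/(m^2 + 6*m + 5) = (m^2 + 6*m + 8)/(m^2 + 6*m + 5)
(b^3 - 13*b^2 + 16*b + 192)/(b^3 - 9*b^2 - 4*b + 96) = (b - 8)/(b - 4)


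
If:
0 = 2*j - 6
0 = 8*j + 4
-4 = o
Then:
No Solution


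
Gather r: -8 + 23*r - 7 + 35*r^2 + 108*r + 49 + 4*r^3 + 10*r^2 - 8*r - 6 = 4*r^3 + 45*r^2 + 123*r + 28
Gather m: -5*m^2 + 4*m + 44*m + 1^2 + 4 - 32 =-5*m^2 + 48*m - 27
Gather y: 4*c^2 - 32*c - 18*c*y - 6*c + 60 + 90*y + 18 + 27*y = 4*c^2 - 38*c + y*(117 - 18*c) + 78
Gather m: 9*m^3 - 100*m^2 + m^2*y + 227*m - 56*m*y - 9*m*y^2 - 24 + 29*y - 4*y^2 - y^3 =9*m^3 + m^2*(y - 100) + m*(-9*y^2 - 56*y + 227) - y^3 - 4*y^2 + 29*y - 24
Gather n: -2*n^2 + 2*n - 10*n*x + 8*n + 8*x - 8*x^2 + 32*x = -2*n^2 + n*(10 - 10*x) - 8*x^2 + 40*x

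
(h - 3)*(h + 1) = h^2 - 2*h - 3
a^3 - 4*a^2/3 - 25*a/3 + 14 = (a - 7/3)*(a - 2)*(a + 3)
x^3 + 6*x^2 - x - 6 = (x - 1)*(x + 1)*(x + 6)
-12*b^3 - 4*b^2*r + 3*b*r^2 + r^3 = (-2*b + r)*(2*b + r)*(3*b + r)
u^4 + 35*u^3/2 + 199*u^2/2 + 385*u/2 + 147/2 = (u + 1/2)*(u + 3)*(u + 7)^2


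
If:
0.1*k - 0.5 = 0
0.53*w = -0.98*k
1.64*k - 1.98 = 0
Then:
No Solution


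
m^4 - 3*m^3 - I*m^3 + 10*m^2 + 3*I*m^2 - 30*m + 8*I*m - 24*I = (m - 3)*(m - 4*I)*(m + I)*(m + 2*I)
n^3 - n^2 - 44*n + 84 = (n - 6)*(n - 2)*(n + 7)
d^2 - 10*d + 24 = (d - 6)*(d - 4)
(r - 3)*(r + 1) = r^2 - 2*r - 3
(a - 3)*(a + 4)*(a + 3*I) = a^3 + a^2 + 3*I*a^2 - 12*a + 3*I*a - 36*I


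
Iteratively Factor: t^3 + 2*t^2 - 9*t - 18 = (t - 3)*(t^2 + 5*t + 6) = (t - 3)*(t + 3)*(t + 2)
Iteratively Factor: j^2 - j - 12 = (j + 3)*(j - 4)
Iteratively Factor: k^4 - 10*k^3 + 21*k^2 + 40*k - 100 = (k - 5)*(k^3 - 5*k^2 - 4*k + 20) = (k - 5)*(k + 2)*(k^2 - 7*k + 10) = (k - 5)*(k - 2)*(k + 2)*(k - 5)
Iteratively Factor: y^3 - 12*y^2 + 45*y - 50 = (y - 5)*(y^2 - 7*y + 10) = (y - 5)^2*(y - 2)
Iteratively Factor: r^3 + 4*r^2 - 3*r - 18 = (r + 3)*(r^2 + r - 6) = (r + 3)^2*(r - 2)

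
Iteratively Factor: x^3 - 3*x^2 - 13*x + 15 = (x - 5)*(x^2 + 2*x - 3) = (x - 5)*(x - 1)*(x + 3)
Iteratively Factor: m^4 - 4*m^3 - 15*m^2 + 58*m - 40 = (m - 5)*(m^3 + m^2 - 10*m + 8) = (m - 5)*(m + 4)*(m^2 - 3*m + 2) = (m - 5)*(m - 2)*(m + 4)*(m - 1)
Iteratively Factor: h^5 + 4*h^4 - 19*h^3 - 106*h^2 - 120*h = (h + 2)*(h^4 + 2*h^3 - 23*h^2 - 60*h) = (h - 5)*(h + 2)*(h^3 + 7*h^2 + 12*h) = (h - 5)*(h + 2)*(h + 3)*(h^2 + 4*h) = (h - 5)*(h + 2)*(h + 3)*(h + 4)*(h)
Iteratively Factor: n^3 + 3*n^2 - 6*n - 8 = (n + 1)*(n^2 + 2*n - 8) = (n + 1)*(n + 4)*(n - 2)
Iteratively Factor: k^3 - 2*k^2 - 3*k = (k)*(k^2 - 2*k - 3) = k*(k - 3)*(k + 1)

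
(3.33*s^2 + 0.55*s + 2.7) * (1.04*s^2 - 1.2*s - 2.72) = 3.4632*s^4 - 3.424*s^3 - 6.9096*s^2 - 4.736*s - 7.344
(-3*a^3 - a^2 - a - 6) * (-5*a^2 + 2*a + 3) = 15*a^5 - a^4 - 6*a^3 + 25*a^2 - 15*a - 18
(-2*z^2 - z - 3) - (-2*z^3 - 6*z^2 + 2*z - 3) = 2*z^3 + 4*z^2 - 3*z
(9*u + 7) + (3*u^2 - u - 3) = 3*u^2 + 8*u + 4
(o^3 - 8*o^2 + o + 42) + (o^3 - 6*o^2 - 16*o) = 2*o^3 - 14*o^2 - 15*o + 42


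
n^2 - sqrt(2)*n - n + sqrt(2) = (n - 1)*(n - sqrt(2))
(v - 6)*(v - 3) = v^2 - 9*v + 18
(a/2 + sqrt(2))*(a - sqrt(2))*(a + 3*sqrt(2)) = a^3/2 + 2*sqrt(2)*a^2 + a - 6*sqrt(2)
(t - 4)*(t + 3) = t^2 - t - 12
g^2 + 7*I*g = g*(g + 7*I)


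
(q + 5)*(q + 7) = q^2 + 12*q + 35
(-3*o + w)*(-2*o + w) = 6*o^2 - 5*o*w + w^2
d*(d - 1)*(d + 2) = d^3 + d^2 - 2*d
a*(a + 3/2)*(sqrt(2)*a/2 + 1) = sqrt(2)*a^3/2 + a^2 + 3*sqrt(2)*a^2/4 + 3*a/2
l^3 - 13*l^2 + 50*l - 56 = (l - 7)*(l - 4)*(l - 2)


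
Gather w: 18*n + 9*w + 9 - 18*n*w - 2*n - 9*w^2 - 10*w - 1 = 16*n - 9*w^2 + w*(-18*n - 1) + 8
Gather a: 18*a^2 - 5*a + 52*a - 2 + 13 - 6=18*a^2 + 47*a + 5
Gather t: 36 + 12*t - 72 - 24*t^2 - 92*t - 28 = -24*t^2 - 80*t - 64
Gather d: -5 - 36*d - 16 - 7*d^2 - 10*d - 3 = -7*d^2 - 46*d - 24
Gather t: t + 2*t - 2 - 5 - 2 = 3*t - 9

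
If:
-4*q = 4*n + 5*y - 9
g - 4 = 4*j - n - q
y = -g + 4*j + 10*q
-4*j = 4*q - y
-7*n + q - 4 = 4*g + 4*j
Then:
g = 696/101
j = -27/404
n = -435/101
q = 116/101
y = 437/101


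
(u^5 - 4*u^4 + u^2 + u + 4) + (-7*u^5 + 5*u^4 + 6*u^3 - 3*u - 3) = -6*u^5 + u^4 + 6*u^3 + u^2 - 2*u + 1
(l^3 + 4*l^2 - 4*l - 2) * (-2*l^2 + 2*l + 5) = -2*l^5 - 6*l^4 + 21*l^3 + 16*l^2 - 24*l - 10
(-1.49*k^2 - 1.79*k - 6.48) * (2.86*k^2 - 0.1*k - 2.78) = -4.2614*k^4 - 4.9704*k^3 - 14.2116*k^2 + 5.6242*k + 18.0144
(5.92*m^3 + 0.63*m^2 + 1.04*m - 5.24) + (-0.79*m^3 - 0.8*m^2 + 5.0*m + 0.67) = 5.13*m^3 - 0.17*m^2 + 6.04*m - 4.57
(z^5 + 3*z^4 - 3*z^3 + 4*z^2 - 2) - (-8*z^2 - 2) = z^5 + 3*z^4 - 3*z^3 + 12*z^2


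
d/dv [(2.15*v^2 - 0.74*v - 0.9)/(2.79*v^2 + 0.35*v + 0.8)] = (2.8171*v^2 + 8.462*v - 0.277)/(7.7841*v^4 + 1.953*v^3 + 4.5865*v^2 + 0.56*v + 0.64)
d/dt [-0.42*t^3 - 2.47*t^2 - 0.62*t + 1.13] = -1.26*t^2 - 4.94*t - 0.62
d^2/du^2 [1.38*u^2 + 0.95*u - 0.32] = 2.76000000000000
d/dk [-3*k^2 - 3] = -6*k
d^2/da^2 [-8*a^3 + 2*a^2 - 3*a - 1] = 4 - 48*a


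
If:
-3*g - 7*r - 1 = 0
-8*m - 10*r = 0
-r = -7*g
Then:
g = -1/52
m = 35/208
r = -7/52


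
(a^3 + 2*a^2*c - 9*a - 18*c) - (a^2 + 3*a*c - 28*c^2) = a^3 + 2*a^2*c - a^2 - 3*a*c - 9*a + 28*c^2 - 18*c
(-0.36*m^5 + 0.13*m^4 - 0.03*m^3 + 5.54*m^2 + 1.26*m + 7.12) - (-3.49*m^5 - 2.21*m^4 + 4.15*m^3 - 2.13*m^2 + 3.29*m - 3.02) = 3.13*m^5 + 2.34*m^4 - 4.18*m^3 + 7.67*m^2 - 2.03*m + 10.14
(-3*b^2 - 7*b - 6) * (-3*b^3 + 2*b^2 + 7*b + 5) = 9*b^5 + 15*b^4 - 17*b^3 - 76*b^2 - 77*b - 30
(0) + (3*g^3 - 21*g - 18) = 3*g^3 - 21*g - 18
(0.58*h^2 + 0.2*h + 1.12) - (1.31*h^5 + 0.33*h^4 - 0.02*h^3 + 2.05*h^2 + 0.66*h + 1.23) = -1.31*h^5 - 0.33*h^4 + 0.02*h^3 - 1.47*h^2 - 0.46*h - 0.11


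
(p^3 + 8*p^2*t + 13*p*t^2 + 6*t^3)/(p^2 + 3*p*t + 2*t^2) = (p^2 + 7*p*t + 6*t^2)/(p + 2*t)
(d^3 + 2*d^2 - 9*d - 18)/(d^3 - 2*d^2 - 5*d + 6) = (d + 3)/(d - 1)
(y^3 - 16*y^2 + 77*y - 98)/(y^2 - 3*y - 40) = (-y^3 + 16*y^2 - 77*y + 98)/(-y^2 + 3*y + 40)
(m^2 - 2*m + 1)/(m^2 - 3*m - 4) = (-m^2 + 2*m - 1)/(-m^2 + 3*m + 4)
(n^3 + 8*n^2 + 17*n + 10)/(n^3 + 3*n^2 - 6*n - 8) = (n^2 + 7*n + 10)/(n^2 + 2*n - 8)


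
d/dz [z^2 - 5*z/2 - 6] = 2*z - 5/2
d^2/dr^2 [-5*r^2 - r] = -10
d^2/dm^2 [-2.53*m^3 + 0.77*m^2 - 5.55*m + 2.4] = 1.54 - 15.18*m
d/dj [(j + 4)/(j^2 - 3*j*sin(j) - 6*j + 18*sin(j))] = (3*j^2*cos(j) - j^2 - 6*j*cos(j) - 8*j + 30*sin(j) - 72*cos(j) + 24)/((j - 6)^2*(j - 3*sin(j))^2)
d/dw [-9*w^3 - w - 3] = -27*w^2 - 1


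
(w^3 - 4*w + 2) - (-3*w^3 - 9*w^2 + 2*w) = 4*w^3 + 9*w^2 - 6*w + 2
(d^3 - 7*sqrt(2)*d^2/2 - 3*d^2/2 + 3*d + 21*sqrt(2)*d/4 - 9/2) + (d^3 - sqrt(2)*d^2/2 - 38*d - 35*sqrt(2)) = 2*d^3 - 4*sqrt(2)*d^2 - 3*d^2/2 - 35*d + 21*sqrt(2)*d/4 - 35*sqrt(2) - 9/2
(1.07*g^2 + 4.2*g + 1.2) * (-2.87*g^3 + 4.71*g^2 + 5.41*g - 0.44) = -3.0709*g^5 - 7.0143*g^4 + 22.1267*g^3 + 27.9032*g^2 + 4.644*g - 0.528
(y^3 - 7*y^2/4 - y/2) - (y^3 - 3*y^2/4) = -y^2 - y/2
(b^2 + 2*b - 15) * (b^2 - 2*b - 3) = b^4 - 22*b^2 + 24*b + 45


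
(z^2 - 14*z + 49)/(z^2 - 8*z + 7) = (z - 7)/(z - 1)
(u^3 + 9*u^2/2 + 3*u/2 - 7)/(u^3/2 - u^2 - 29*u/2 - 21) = (2*u^2 + 5*u - 7)/(u^2 - 4*u - 21)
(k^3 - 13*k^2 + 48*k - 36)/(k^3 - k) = (k^2 - 12*k + 36)/(k*(k + 1))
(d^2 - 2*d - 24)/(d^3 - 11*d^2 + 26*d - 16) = (d^2 - 2*d - 24)/(d^3 - 11*d^2 + 26*d - 16)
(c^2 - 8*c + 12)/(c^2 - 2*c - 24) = (c - 2)/(c + 4)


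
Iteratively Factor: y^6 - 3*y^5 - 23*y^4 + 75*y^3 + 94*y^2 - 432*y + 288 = (y - 1)*(y^5 - 2*y^4 - 25*y^3 + 50*y^2 + 144*y - 288) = (y - 3)*(y - 1)*(y^4 + y^3 - 22*y^2 - 16*y + 96) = (y - 3)*(y - 2)*(y - 1)*(y^3 + 3*y^2 - 16*y - 48) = (y - 3)*(y - 2)*(y - 1)*(y + 3)*(y^2 - 16) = (y - 4)*(y - 3)*(y - 2)*(y - 1)*(y + 3)*(y + 4)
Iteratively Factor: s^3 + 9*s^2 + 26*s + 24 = (s + 3)*(s^2 + 6*s + 8) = (s + 3)*(s + 4)*(s + 2)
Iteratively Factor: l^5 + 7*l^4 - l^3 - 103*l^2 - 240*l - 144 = (l + 4)*(l^4 + 3*l^3 - 13*l^2 - 51*l - 36) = (l - 4)*(l + 4)*(l^3 + 7*l^2 + 15*l + 9) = (l - 4)*(l + 3)*(l + 4)*(l^2 + 4*l + 3) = (l - 4)*(l + 1)*(l + 3)*(l + 4)*(l + 3)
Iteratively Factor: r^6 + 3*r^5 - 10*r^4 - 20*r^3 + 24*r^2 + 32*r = (r - 2)*(r^5 + 5*r^4 - 20*r^2 - 16*r) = r*(r - 2)*(r^4 + 5*r^3 - 20*r - 16) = r*(r - 2)^2*(r^3 + 7*r^2 + 14*r + 8) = r*(r - 2)^2*(r + 2)*(r^2 + 5*r + 4) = r*(r - 2)^2*(r + 1)*(r + 2)*(r + 4)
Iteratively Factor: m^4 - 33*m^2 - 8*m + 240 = (m - 5)*(m^3 + 5*m^2 - 8*m - 48) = (m - 5)*(m - 3)*(m^2 + 8*m + 16) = (m - 5)*(m - 3)*(m + 4)*(m + 4)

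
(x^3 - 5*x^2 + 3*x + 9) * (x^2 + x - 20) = x^5 - 4*x^4 - 22*x^3 + 112*x^2 - 51*x - 180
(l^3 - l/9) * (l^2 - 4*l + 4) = l^5 - 4*l^4 + 35*l^3/9 + 4*l^2/9 - 4*l/9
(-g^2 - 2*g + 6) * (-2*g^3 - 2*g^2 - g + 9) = 2*g^5 + 6*g^4 - 7*g^3 - 19*g^2 - 24*g + 54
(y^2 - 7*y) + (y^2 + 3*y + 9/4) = 2*y^2 - 4*y + 9/4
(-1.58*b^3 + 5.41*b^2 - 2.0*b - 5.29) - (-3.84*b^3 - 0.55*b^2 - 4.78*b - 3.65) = 2.26*b^3 + 5.96*b^2 + 2.78*b - 1.64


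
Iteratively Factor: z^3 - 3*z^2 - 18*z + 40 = (z - 2)*(z^2 - z - 20) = (z - 2)*(z + 4)*(z - 5)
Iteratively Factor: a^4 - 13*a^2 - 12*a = (a - 4)*(a^3 + 4*a^2 + 3*a) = a*(a - 4)*(a^2 + 4*a + 3) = a*(a - 4)*(a + 3)*(a + 1)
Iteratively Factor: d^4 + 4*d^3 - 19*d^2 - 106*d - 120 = (d + 3)*(d^3 + d^2 - 22*d - 40) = (d + 2)*(d + 3)*(d^2 - d - 20) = (d - 5)*(d + 2)*(d + 3)*(d + 4)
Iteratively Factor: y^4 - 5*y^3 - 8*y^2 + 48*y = (y + 3)*(y^3 - 8*y^2 + 16*y) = (y - 4)*(y + 3)*(y^2 - 4*y) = (y - 4)^2*(y + 3)*(y)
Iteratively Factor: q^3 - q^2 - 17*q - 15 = (q + 1)*(q^2 - 2*q - 15) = (q + 1)*(q + 3)*(q - 5)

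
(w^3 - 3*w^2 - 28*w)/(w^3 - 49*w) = (w + 4)/(w + 7)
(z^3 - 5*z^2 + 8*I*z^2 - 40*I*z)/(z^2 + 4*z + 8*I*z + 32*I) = z*(z - 5)/(z + 4)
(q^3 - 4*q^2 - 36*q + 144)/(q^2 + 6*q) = q - 10 + 24/q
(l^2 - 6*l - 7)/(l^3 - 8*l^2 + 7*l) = (l + 1)/(l*(l - 1))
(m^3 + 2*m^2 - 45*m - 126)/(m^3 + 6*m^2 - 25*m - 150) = (m^2 - 4*m - 21)/(m^2 - 25)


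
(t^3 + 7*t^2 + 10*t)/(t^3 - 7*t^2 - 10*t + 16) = t*(t + 5)/(t^2 - 9*t + 8)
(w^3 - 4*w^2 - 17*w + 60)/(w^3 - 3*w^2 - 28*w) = (w^2 - 8*w + 15)/(w*(w - 7))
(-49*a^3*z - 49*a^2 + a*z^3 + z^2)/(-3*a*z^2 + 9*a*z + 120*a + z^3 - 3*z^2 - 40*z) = (49*a^3*z + 49*a^2 - a*z^3 - z^2)/(3*a*z^2 - 9*a*z - 120*a - z^3 + 3*z^2 + 40*z)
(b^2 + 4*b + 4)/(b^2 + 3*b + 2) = (b + 2)/(b + 1)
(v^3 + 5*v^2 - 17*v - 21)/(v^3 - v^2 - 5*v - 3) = (v + 7)/(v + 1)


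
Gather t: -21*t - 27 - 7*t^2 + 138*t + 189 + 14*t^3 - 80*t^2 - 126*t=14*t^3 - 87*t^2 - 9*t + 162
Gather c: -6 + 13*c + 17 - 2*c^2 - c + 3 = -2*c^2 + 12*c + 14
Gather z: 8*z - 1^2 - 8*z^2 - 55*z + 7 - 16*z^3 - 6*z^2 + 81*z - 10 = -16*z^3 - 14*z^2 + 34*z - 4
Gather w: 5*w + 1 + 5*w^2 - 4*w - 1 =5*w^2 + w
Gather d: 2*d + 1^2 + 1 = 2*d + 2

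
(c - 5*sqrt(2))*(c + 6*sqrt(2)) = c^2 + sqrt(2)*c - 60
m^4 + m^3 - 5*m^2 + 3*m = m*(m - 1)^2*(m + 3)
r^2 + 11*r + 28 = (r + 4)*(r + 7)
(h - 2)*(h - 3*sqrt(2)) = h^2 - 3*sqrt(2)*h - 2*h + 6*sqrt(2)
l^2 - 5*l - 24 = (l - 8)*(l + 3)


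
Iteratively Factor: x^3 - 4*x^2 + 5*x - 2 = (x - 1)*(x^2 - 3*x + 2) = (x - 2)*(x - 1)*(x - 1)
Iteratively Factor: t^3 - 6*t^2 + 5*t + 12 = (t - 4)*(t^2 - 2*t - 3) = (t - 4)*(t - 3)*(t + 1)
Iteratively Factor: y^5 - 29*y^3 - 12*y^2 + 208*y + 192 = (y + 3)*(y^4 - 3*y^3 - 20*y^2 + 48*y + 64) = (y - 4)*(y + 3)*(y^3 + y^2 - 16*y - 16) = (y - 4)*(y + 1)*(y + 3)*(y^2 - 16) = (y - 4)*(y + 1)*(y + 3)*(y + 4)*(y - 4)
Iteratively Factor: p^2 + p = (p)*(p + 1)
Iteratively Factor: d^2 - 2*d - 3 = (d + 1)*(d - 3)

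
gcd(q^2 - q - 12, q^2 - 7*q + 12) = q - 4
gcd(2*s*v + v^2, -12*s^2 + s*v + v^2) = 1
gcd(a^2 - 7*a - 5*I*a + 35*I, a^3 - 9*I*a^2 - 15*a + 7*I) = 1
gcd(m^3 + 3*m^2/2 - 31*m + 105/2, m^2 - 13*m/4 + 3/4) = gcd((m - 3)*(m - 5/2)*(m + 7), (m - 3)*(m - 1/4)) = m - 3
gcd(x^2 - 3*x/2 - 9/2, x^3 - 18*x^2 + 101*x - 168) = x - 3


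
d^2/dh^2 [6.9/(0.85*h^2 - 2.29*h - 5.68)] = (9.9705*h^2 - 26.8617*h - 6.9*(1.7*h - 2.29)*(3.4*h - 4.58) - 66.6264)/(-0.85*h^2 + 2.29*h + 5.68)^3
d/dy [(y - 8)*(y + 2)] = 2*y - 6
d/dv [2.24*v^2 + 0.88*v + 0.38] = 4.48*v + 0.88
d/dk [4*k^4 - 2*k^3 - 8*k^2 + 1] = 2*k*(8*k^2 - 3*k - 8)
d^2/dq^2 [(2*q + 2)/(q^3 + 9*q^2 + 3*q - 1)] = 12*(3*(q + 1)*(q^2 + 6*q + 1)^2 - (q^2 + 6*q + (q + 1)*(q + 3) + 1)*(q^3 + 9*q^2 + 3*q - 1))/(q^3 + 9*q^2 + 3*q - 1)^3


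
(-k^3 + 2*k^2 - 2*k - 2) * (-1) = k^3 - 2*k^2 + 2*k + 2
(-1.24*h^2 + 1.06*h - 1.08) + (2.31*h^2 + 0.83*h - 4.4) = 1.07*h^2 + 1.89*h - 5.48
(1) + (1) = 2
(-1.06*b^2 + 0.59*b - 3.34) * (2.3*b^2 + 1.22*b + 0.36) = -2.438*b^4 + 0.0637999999999996*b^3 - 7.3438*b^2 - 3.8624*b - 1.2024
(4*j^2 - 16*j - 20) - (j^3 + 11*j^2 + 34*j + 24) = -j^3 - 7*j^2 - 50*j - 44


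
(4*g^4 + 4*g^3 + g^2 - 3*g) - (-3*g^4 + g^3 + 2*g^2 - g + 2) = 7*g^4 + 3*g^3 - g^2 - 2*g - 2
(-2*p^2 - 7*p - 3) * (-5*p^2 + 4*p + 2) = 10*p^4 + 27*p^3 - 17*p^2 - 26*p - 6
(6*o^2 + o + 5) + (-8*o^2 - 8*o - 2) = -2*o^2 - 7*o + 3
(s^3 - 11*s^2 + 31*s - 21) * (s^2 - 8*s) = s^5 - 19*s^4 + 119*s^3 - 269*s^2 + 168*s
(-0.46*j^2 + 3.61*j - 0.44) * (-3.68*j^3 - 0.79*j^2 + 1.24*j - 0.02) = 1.6928*j^5 - 12.9214*j^4 - 1.8031*j^3 + 4.8332*j^2 - 0.6178*j + 0.0088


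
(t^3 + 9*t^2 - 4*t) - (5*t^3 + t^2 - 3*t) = -4*t^3 + 8*t^2 - t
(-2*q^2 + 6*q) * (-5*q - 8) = 10*q^3 - 14*q^2 - 48*q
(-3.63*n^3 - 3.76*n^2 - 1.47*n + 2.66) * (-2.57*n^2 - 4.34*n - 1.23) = 9.3291*n^5 + 25.4174*n^4 + 24.5612*n^3 + 4.1684*n^2 - 9.7363*n - 3.2718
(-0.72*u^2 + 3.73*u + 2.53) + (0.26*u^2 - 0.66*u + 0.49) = -0.46*u^2 + 3.07*u + 3.02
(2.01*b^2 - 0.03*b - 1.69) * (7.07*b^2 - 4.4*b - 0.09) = 14.2107*b^4 - 9.0561*b^3 - 11.9972*b^2 + 7.4387*b + 0.1521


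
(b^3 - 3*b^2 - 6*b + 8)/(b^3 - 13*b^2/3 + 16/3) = 3*(b^2 + b - 2)/(3*b^2 - b - 4)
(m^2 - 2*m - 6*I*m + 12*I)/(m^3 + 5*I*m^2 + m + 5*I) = (m^2 - 2*m - 6*I*m + 12*I)/(m^3 + 5*I*m^2 + m + 5*I)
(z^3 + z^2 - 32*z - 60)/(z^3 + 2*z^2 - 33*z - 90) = (z + 2)/(z + 3)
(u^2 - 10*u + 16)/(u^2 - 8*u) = (u - 2)/u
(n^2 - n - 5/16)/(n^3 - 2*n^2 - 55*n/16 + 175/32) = 2*(4*n + 1)/(8*n^2 - 6*n - 35)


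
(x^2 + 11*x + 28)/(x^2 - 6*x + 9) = (x^2 + 11*x + 28)/(x^2 - 6*x + 9)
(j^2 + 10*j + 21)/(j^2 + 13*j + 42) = (j + 3)/(j + 6)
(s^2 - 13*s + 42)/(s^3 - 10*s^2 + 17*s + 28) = (s - 6)/(s^2 - 3*s - 4)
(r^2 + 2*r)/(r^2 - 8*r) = (r + 2)/(r - 8)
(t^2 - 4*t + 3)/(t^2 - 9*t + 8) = (t - 3)/(t - 8)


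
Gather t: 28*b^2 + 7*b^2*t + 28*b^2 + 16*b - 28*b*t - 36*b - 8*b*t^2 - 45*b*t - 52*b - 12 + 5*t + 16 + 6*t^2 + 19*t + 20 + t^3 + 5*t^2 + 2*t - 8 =56*b^2 - 72*b + t^3 + t^2*(11 - 8*b) + t*(7*b^2 - 73*b + 26) + 16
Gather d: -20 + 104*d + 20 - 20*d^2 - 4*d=-20*d^2 + 100*d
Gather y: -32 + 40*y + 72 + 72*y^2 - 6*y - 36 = 72*y^2 + 34*y + 4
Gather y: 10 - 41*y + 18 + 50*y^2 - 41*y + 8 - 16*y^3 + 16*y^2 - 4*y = -16*y^3 + 66*y^2 - 86*y + 36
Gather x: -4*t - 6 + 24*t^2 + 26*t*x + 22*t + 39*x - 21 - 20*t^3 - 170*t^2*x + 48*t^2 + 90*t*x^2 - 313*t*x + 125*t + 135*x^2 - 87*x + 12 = -20*t^3 + 72*t^2 + 143*t + x^2*(90*t + 135) + x*(-170*t^2 - 287*t - 48) - 15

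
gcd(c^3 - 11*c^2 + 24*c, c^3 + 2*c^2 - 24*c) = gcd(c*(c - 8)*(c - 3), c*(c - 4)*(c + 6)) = c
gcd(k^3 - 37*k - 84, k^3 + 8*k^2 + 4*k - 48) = k + 4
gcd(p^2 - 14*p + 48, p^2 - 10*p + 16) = p - 8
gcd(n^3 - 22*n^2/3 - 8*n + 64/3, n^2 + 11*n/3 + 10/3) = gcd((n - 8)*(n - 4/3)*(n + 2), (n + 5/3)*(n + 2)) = n + 2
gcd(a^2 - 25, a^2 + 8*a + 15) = a + 5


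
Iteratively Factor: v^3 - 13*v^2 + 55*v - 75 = (v - 5)*(v^2 - 8*v + 15) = (v - 5)^2*(v - 3)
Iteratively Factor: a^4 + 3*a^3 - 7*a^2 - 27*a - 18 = (a + 1)*(a^3 + 2*a^2 - 9*a - 18) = (a - 3)*(a + 1)*(a^2 + 5*a + 6) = (a - 3)*(a + 1)*(a + 2)*(a + 3)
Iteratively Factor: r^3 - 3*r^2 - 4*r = (r + 1)*(r^2 - 4*r) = r*(r + 1)*(r - 4)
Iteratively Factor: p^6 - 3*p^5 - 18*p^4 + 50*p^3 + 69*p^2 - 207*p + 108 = (p + 3)*(p^5 - 6*p^4 + 50*p^2 - 81*p + 36) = (p - 1)*(p + 3)*(p^4 - 5*p^3 - 5*p^2 + 45*p - 36) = (p - 1)*(p + 3)^2*(p^3 - 8*p^2 + 19*p - 12) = (p - 1)^2*(p + 3)^2*(p^2 - 7*p + 12) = (p - 4)*(p - 1)^2*(p + 3)^2*(p - 3)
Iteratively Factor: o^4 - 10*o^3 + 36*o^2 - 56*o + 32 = (o - 2)*(o^3 - 8*o^2 + 20*o - 16) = (o - 2)^2*(o^2 - 6*o + 8) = (o - 4)*(o - 2)^2*(o - 2)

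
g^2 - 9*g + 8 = (g - 8)*(g - 1)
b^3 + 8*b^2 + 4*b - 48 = (b - 2)*(b + 4)*(b + 6)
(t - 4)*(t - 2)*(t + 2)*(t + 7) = t^4 + 3*t^3 - 32*t^2 - 12*t + 112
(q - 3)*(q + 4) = q^2 + q - 12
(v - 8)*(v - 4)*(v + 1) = v^3 - 11*v^2 + 20*v + 32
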